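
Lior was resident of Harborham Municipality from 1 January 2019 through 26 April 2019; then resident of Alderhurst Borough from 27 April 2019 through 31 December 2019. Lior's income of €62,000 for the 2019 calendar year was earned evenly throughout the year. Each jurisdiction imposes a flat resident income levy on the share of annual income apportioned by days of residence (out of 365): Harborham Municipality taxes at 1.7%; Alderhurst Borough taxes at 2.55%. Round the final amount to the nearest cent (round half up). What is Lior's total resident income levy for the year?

Harborham Municipality, 1 January – 26 April 2019: 116 days → €62,000 × 1.7% × 116/365 = €334.9699
Alderhurst Borough, 27 April – 31 December 2019: 249 days → €62,000 × 2.55% × 249/365 = €1,078.5452
Total = €1,413.5151

€1,413.52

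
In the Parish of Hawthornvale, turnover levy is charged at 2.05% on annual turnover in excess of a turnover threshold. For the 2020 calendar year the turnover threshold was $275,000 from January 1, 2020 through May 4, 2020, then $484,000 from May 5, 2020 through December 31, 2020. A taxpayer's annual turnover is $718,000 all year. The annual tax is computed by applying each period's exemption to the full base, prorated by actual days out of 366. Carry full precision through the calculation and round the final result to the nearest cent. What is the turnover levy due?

January 1 – May 4, 2020: 125 days, exemption $275,000 → ($718,000 − $275,000) × 2.05% × 125/366 = $3,101.6052
May 5 – December 31, 2020: 241 days, exemption $484,000 → ($718,000 − $484,000) × 2.05% × 241/366 = $3,158.6803
Total = $6,260.2855

$6,260.29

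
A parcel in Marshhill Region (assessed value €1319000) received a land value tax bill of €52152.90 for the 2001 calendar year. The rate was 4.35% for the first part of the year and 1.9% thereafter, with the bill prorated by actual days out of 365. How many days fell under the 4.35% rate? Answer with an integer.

Let d = days at the first rate; then 365 − d days at the second rate.
€1319000 × [4.35%·d + 1.9%·(365−d)] / 365 = €52152.90
Solving gives d = 306, so the new rate took effect on 3 Nov 2001.

306 days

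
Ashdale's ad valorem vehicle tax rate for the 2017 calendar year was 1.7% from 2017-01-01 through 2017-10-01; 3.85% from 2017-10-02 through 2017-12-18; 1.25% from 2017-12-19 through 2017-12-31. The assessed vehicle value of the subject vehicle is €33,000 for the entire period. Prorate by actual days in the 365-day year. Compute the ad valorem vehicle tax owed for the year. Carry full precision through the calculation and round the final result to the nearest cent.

2017-01-01 to 2017-10-01: 274 days at 1.7% → €33,000 × 1.7% × 274/365 = €421.1342
2017-10-02 to 2017-12-18: 78 days at 3.85% → €33,000 × 3.85% × 78/365 = €271.5041
2017-12-19 to 2017-12-31: 13 days at 1.25% → €33,000 × 1.25% × 13/365 = €14.6918
Total = €707.3301

€707.33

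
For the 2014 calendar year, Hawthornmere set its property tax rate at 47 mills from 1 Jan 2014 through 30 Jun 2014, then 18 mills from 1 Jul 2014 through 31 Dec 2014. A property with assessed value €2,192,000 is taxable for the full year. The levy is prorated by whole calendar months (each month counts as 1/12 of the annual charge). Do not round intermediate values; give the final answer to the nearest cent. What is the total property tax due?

1 Jan – 30 Jun 2014: 6 months at 47 mills → €2,192,000 × 4.7% × 6/12 = €51,512.0000
1 Jul – 31 Dec 2014: 6 months at 18 mills → €2,192,000 × 1.8% × 6/12 = €19,728.0000
Total = €71,240.0000

€71,240.00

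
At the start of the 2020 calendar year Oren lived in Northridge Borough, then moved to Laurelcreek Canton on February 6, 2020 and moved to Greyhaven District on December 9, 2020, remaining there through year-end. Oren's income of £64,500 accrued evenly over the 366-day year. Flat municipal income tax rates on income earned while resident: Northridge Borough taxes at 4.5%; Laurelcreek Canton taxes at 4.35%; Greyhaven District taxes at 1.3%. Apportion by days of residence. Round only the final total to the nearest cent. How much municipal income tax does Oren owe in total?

£2,691.64

Northridge Borough, January 1 – February 5, 2020: 36 days → £64,500 × 4.5% × 36/366 = £285.4918
Laurelcreek Canton, February 6 – December 8, 2020: 307 days → £64,500 × 4.35% × 307/366 = £2,353.4570
Greyhaven District, December 9 – December 31, 2020: 23 days → £64,500 × 1.3% × 23/366 = £52.6926
Total = £2,691.6414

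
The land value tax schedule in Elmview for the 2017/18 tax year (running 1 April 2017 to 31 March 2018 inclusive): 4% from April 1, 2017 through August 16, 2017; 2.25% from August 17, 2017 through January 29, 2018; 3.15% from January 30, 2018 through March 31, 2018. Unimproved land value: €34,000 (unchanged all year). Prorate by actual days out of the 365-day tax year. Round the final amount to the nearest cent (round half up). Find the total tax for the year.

€1,041.10

April 1 – August 16, 2017: 138 days at 4% → €34,000 × 4% × 138/365 = €514.1918
August 17, 2017 – January 29, 2018: 166 days at 2.25% → €34,000 × 2.25% × 166/365 = €347.9178
January 30 – March 31, 2018: 61 days at 3.15% → €34,000 × 3.15% × 61/365 = €178.9890
Total = €1,041.0986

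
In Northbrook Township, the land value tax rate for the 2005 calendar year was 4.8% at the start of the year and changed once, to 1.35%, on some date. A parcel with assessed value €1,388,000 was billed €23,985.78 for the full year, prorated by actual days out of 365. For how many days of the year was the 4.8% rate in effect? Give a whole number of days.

40 days

Let d = days at the first rate; then 365 − d days at the second rate.
€1,388,000 × [4.8%·d + 1.35%·(365−d)] / 365 = €23,985.78
Solving gives d = 40, so the new rate took effect on February 10, 2005.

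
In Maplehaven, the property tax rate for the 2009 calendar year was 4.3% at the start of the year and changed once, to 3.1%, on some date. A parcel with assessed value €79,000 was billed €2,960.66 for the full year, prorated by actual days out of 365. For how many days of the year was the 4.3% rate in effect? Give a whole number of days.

Let d = days at the first rate; then 365 − d days at the second rate.
€79,000 × [4.3%·d + 3.1%·(365−d)] / 365 = €2,960.66
Solving gives d = 197, so the new rate took effect on 17 Jul 2009.

197 days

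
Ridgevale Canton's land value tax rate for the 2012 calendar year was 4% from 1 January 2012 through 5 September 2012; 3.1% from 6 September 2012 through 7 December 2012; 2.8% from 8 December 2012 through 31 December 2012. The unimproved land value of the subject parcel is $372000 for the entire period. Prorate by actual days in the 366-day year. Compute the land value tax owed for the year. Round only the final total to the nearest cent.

1 January – 5 September 2012: 249 days at 4% → $372000 × 4% × 249/366 = $10123.2787
6 September – 7 December 2012: 93 days at 3.1% → $372000 × 3.1% × 93/366 = $2930.2623
8 December – 31 December 2012: 24 days at 2.8% → $372000 × 2.8% × 24/366 = $683.0164
Total = $13736.5574

$13736.56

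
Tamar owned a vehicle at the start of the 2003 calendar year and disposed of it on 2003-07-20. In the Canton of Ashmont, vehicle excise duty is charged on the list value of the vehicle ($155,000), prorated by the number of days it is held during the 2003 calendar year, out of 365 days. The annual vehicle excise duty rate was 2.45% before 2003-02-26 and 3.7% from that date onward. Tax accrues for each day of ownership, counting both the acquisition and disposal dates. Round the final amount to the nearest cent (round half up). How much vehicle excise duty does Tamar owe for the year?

$2,860.92

2003-01-01 to 2003-02-25: 56 days at 2.45% → $155,000 × 2.45% × 56/365 = $582.6301
2003-02-26 to 2003-07-20: 145 days at 3.7% → $155,000 × 3.7% × 145/365 = $2,278.2877
Total = $2,860.9178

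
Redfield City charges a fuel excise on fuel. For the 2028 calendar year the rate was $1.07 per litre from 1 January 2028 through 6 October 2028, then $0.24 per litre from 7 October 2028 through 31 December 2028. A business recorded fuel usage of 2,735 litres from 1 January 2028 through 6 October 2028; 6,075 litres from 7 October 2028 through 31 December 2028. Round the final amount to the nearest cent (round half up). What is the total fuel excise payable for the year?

$4,384.45

1 January – 6 October 2028: 2,735 litres at $1.07/litre → $2,926.45
7 October – 31 December 2028: 6,075 litres at $0.24/litre → $1,458.00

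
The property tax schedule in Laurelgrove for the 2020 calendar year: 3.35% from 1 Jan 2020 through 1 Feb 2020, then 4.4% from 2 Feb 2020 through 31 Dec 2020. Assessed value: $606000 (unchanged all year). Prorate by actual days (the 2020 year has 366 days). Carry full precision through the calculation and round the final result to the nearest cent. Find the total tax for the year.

1 Jan – 1 Feb 2020: 32 days at 3.35% → $606000 × 3.35% × 32/366 = $1774.9508
2 Feb – 31 Dec 2020: 334 days at 4.4% → $606000 × 4.4% × 334/366 = $24332.7213
Total = $26107.6721

$26107.67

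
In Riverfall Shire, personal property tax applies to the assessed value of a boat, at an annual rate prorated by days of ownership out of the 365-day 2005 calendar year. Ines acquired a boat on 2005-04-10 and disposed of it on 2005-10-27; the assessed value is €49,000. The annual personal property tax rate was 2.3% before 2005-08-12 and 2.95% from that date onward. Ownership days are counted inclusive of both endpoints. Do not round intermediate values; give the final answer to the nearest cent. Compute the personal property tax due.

€687.81

2005-04-10 to 2005-08-11: 124 days at 2.3% → €49,000 × 2.3% × 124/365 = €382.8712
2005-08-12 to 2005-10-27: 77 days at 2.95% → €49,000 × 2.95% × 77/365 = €304.9411
Total = €687.8123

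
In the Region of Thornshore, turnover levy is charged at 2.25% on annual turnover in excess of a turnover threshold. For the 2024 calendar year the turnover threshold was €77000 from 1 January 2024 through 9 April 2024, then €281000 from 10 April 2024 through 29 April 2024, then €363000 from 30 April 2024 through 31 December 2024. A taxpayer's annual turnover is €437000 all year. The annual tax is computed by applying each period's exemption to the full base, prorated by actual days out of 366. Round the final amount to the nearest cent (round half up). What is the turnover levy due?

€3524.02

1 January – 9 April 2024: 100 days, exemption €77000 → (€437000 − €77000) × 2.25% × 100/366 = €2213.1148
10 April – 29 April 2024: 20 days, exemption €281000 → (€437000 − €281000) × 2.25% × 20/366 = €191.8033
30 April – 31 December 2024: 246 days, exemption €363000 → (€437000 − €363000) × 2.25% × 246/366 = €1119.0984
Total = €3524.0164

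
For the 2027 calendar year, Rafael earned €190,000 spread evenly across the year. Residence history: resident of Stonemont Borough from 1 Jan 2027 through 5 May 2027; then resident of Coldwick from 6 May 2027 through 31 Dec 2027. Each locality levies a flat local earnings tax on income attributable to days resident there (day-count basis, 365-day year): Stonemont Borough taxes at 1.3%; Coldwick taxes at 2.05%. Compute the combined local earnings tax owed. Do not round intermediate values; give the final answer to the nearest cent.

Stonemont Borough, 1 Jan – 5 May 2027: 125 days → €190,000 × 1.3% × 125/365 = €845.8904
Coldwick, 6 May – 31 Dec 2027: 240 days → €190,000 × 2.05% × 240/365 = €2,561.0959
Total = €3,406.9863

€3,406.99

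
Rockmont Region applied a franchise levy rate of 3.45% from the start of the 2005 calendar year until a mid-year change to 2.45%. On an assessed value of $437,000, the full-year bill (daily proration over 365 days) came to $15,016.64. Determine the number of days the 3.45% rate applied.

360 days

Let d = days at the first rate; then 365 − d days at the second rate.
$437,000 × [3.45%·d + 2.45%·(365−d)] / 365 = $15,016.64
Solving gives d = 360, so the new rate took effect on December 27, 2005.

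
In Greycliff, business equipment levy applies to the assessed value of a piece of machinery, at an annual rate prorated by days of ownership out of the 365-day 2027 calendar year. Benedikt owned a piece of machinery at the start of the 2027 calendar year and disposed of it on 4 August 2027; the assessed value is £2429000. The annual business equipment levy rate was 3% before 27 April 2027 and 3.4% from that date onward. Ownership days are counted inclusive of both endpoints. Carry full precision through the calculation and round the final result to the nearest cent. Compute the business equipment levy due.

£45784.99

1 January – 26 April 2027: 116 days at 3% → £2429000 × 3% × 116/365 = £23158.6849
27 April – 4 August 2027: 100 days at 3.4% → £2429000 × 3.4% × 100/365 = £22626.3014
Total = £45784.9863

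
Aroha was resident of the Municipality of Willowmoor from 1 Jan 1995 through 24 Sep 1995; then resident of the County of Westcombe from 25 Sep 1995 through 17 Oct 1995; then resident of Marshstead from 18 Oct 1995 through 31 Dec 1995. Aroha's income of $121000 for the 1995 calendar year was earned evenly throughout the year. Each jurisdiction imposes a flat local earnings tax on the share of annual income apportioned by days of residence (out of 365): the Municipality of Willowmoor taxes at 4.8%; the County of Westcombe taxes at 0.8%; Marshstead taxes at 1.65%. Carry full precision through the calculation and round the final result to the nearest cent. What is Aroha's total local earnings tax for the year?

$4719.83

The Municipality of Willowmoor, 1 Jan – 24 Sep 1995: 267 days → $121000 × 4.8% × 267/365 = $4248.5918
The County of Westcombe, 25 Sep – 17 Oct 1995: 23 days → $121000 × 0.8% × 23/365 = $60.9973
Marshstead, 18 Oct – 31 Dec 1995: 75 days → $121000 × 1.65% × 75/365 = $410.2397
Total = $4719.8288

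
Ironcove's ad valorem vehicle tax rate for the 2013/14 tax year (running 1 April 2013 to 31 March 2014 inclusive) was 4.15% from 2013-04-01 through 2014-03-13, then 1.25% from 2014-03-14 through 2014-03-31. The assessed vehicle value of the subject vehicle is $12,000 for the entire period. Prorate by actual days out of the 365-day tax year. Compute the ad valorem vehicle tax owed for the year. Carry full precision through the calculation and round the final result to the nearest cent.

$480.84

2013-04-01 to 2014-03-13: 347 days at 4.15% → $12,000 × 4.15% × 347/365 = $473.4411
2014-03-14 to 2014-03-31: 18 days at 1.25% → $12,000 × 1.25% × 18/365 = $7.3973
Total = $480.8384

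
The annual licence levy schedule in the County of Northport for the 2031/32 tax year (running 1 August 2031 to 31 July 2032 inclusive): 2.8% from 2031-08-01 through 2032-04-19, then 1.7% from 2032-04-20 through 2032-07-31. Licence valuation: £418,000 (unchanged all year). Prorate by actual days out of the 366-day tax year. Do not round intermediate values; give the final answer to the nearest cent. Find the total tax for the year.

2031-08-01 to 2032-04-19: 263 days at 2.8% → £418,000 × 2.8% × 263/366 = £8,410.2514
2032-04-20 to 2032-07-31: 103 days at 1.7% → £418,000 × 1.7% × 103/366 = £1,999.7760
Total = £10,410.0273

£10,410.03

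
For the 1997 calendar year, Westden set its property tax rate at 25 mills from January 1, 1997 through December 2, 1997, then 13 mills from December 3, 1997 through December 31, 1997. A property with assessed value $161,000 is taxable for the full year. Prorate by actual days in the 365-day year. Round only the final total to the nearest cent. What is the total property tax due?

$3,871.50

January 1 – December 2, 1997: 336 days at 25 mills → $161,000 × 2.5% × 336/365 = $3,705.2055
December 3 – December 31, 1997: 29 days at 13 mills → $161,000 × 1.3% × 29/365 = $166.2932
Total = $3,871.4986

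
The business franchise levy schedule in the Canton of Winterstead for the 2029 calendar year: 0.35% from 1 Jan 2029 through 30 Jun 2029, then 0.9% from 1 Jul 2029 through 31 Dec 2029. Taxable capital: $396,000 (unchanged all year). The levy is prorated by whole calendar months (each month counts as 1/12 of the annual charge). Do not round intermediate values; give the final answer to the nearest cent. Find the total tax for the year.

1 Jan – 30 Jun 2029: 6 months at 0.35% → $396,000 × 0.35% × 6/12 = $693.0000
1 Jul – 31 Dec 2029: 6 months at 0.9% → $396,000 × 0.9% × 6/12 = $1,782.0000
Total = $2,475.0000

$2,475.00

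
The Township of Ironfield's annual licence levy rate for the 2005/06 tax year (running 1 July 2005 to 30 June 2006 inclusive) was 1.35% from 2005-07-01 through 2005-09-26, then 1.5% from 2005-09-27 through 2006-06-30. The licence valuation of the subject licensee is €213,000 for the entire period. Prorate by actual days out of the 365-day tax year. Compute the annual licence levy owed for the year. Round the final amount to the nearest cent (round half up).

€3,117.97

2005-07-01 to 2005-09-26: 88 days at 1.35% → €213,000 × 1.35% × 88/365 = €693.2712
2005-09-27 to 2006-06-30: 277 days at 1.5% → €213,000 × 1.5% × 277/365 = €2,424.6986
Total = €3,117.9699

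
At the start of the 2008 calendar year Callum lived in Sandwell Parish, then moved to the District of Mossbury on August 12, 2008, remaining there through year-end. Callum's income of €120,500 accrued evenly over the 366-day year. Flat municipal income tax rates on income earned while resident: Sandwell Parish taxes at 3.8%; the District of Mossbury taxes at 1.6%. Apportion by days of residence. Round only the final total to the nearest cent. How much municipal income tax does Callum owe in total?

Sandwell Parish, January 1 – August 11, 2008: 224 days → €120,500 × 3.8% × 224/366 = €2,802.4481
The District of Mossbury, August 12 – December 31, 2008: 142 days → €120,500 × 1.6% × 142/366 = €748.0219
Total = €3,550.4699

€3,550.47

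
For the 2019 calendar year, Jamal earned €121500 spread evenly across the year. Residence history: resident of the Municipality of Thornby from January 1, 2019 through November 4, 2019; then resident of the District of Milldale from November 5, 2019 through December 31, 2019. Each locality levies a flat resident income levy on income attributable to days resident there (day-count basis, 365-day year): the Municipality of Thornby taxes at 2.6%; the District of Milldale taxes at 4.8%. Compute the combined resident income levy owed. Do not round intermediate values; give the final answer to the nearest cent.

The Municipality of Thornby, January 1 – November 4, 2019: 308 days → €121500 × 2.6% × 308/365 = €2665.6767
The District of Milldale, November 5 – December 31, 2019: 57 days → €121500 × 4.8% × 57/365 = €910.7507
Total = €3576.4274

€3576.43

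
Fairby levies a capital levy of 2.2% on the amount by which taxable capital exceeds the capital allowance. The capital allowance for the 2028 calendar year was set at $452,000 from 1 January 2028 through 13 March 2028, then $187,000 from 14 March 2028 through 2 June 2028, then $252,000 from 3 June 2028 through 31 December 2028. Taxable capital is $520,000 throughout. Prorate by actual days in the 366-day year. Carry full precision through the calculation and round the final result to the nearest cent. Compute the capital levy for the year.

1 January – 13 March 2028: 73 days, exemption $452,000 → ($520,000 − $452,000) × 2.2% × 73/366 = $298.3825
14 March – 2 June 2028: 81 days, exemption $187,000 → ($520,000 − $187,000) × 2.2% × 81/366 = $1,621.3279
3 June – 31 December 2028: 212 days, exemption $252,000 → ($520,000 − $252,000) × 2.2% × 212/366 = $3,415.1694
Total = $5,334.8798

$5,334.88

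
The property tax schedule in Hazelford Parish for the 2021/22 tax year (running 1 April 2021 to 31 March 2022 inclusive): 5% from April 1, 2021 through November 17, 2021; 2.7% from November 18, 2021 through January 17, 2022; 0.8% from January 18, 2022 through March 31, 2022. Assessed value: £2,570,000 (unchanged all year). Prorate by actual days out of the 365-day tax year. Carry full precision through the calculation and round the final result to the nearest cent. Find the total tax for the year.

April 1 – November 17, 2021: 231 days at 5% → £2,570,000 × 5% × 231/365 = £81,324.6575
November 18, 2021 – January 17, 2022: 61 days at 2.7% → £2,570,000 × 2.7% × 61/365 = £11,596.6849
January 18 – March 31, 2022: 73 days at 0.8% → £2,570,000 × 0.8% × 73/365 = £4,112.0000
Total = £97,033.3425

£97,033.34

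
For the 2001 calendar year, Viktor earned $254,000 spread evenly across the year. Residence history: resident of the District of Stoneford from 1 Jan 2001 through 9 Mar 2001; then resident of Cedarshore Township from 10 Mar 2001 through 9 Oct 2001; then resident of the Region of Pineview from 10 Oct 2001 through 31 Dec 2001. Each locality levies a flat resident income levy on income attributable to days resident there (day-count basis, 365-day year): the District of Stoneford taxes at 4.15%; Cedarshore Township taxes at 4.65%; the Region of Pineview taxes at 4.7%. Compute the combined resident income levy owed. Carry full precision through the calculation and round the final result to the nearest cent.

$11,603.28

The District of Stoneford, 1 Jan – 9 Mar 2001: 68 days → $254,000 × 4.15% × 68/365 = $1,963.8027
Cedarshore Township, 10 Mar – 9 Oct 2001: 214 days → $254,000 × 4.65% × 214/365 = $6,924.8055
The Region of Pineview, 10 Oct – 31 Dec 2001: 83 days → $254,000 × 4.7% × 83/365 = $2,714.6685
Total = $11,603.2767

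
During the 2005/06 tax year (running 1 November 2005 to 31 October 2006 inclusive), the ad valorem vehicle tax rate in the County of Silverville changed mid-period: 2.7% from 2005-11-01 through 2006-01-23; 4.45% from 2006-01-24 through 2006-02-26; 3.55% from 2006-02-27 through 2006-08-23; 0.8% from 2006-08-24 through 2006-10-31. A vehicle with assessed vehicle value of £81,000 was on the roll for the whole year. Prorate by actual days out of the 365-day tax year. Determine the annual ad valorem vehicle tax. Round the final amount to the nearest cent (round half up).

£2,363.87

2005-11-01 to 2006-01-23: 84 days at 2.7% → £81,000 × 2.7% × 84/365 = £503.3096
2006-01-24 to 2006-02-26: 34 days at 4.45% → £81,000 × 4.45% × 34/365 = £335.7616
2006-02-27 to 2006-08-23: 178 days at 3.55% → £81,000 × 3.55% × 178/365 = £1,402.2986
2006-08-24 to 2006-10-31: 69 days at 0.8% → £81,000 × 0.8% × 69/365 = £122.4986
Total = £2,363.8685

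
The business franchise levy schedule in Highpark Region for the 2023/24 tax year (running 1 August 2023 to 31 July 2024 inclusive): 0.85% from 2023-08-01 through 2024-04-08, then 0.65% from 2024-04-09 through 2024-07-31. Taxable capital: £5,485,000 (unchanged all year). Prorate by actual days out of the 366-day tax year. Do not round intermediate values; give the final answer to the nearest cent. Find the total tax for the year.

2023-08-01 to 2024-04-08: 252 days at 0.85% → £5,485,000 × 0.85% × 252/366 = £32,100.7377
2024-04-09 to 2024-07-31: 114 days at 0.65% → £5,485,000 × 0.65% × 114/366 = £11,104.8770
Total = £43,205.6148

£43,205.61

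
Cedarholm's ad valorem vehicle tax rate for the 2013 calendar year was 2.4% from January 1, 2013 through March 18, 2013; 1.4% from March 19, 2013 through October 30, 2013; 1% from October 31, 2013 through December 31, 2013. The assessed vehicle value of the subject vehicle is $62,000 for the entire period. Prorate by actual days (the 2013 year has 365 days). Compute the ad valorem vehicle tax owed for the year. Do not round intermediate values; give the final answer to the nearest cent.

$956.67

January 1 – March 18, 2013: 77 days at 2.4% → $62,000 × 2.4% × 77/365 = $313.9068
March 19 – October 30, 2013: 226 days at 1.4% → $62,000 × 1.4% × 226/365 = $537.4466
October 31 – December 31, 2013: 62 days at 1% → $62,000 × 1% × 62/365 = $105.3151
Total = $956.6685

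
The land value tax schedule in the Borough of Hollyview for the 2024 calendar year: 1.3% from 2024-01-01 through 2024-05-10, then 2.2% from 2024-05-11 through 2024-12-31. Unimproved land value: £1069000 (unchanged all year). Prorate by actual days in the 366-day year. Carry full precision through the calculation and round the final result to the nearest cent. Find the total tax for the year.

2024-01-01 to 2024-05-10: 131 days at 1.3% → £1069000 × 1.3% × 131/366 = £4974.0628
2024-05-11 to 2024-12-31: 235 days at 2.2% → £1069000 × 2.2% × 235/366 = £15100.3552
Total = £20074.4180

£20074.42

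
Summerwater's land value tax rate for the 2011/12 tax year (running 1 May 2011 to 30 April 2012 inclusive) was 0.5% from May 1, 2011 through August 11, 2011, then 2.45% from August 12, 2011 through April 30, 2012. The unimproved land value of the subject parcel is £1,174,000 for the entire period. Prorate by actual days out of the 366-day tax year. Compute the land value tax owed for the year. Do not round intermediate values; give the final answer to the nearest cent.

May 1 – August 11, 2011: 103 days at 0.5% → £1,174,000 × 0.5% × 103/366 = £1,651.9399
August 12, 2011 – April 30, 2012: 263 days at 2.45% → £1,174,000 × 2.45% × 263/366 = £20,668.4945
Total = £22,320.4344

£22,320.43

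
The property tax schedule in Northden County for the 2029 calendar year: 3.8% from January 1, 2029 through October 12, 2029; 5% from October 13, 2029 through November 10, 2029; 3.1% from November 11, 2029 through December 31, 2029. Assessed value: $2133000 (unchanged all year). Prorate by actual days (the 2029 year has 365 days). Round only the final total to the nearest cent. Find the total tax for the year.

January 1 – October 12, 2029: 285 days at 3.8% → $2133000 × 3.8% × 285/365 = $63288.7397
October 13 – November 10, 2029: 29 days at 5% → $2133000 × 5% × 29/365 = $8473.5616
November 11 – December 31, 2029: 51 days at 3.1% → $2133000 × 3.1% × 51/365 = $9239.1041
Total = $81001.4055

$81001.41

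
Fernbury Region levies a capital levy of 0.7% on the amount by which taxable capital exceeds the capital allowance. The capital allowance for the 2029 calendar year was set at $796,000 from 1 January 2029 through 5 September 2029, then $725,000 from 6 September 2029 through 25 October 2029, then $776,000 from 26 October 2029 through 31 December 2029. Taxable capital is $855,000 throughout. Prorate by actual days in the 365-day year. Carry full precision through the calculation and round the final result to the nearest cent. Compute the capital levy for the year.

1 January – 5 September 2029: 248 days, exemption $796,000 → ($855,000 − $796,000) × 0.7% × 248/365 = $280.6137
6 September – 25 October 2029: 50 days, exemption $725,000 → ($855,000 − $725,000) × 0.7% × 50/365 = $124.6575
26 October – 31 December 2029: 67 days, exemption $776,000 → ($855,000 − $776,000) × 0.7% × 67/365 = $101.5096
Total = $506.7808

$506.78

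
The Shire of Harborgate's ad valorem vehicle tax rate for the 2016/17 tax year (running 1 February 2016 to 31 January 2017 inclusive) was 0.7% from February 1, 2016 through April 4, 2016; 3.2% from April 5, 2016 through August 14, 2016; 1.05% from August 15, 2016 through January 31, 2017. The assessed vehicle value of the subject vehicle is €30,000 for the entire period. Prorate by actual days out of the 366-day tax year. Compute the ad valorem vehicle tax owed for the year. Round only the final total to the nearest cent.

€529.26

February 1 – April 4, 2016: 64 days at 0.7% → €30,000 × 0.7% × 64/366 = €36.7213
April 5 – August 14, 2016: 132 days at 3.2% → €30,000 × 3.2% × 132/366 = €346.2295
August 15, 2016 – January 31, 2017: 170 days at 1.05% → €30,000 × 1.05% × 170/366 = €146.3115
Total = €529.2623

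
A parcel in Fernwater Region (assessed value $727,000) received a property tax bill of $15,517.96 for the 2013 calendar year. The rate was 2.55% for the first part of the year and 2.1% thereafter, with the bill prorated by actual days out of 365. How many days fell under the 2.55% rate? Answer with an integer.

Let d = days at the first rate; then 365 − d days at the second rate.
$727,000 × [2.55%·d + 2.1%·(365−d)] / 365 = $15,517.96
Solving gives d = 28, so the new rate took effect on January 29, 2013.

28 days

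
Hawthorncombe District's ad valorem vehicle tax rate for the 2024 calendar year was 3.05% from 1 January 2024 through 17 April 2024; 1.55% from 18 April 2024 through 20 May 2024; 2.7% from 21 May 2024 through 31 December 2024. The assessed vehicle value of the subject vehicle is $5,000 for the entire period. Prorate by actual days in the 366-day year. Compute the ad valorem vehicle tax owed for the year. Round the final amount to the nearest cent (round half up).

$134.98

1 January – 17 April 2024: 108 days at 3.05% → $5,000 × 3.05% × 108/366 = $45.0000
18 April – 20 May 2024: 33 days at 1.55% → $5,000 × 1.55% × 33/366 = $6.9877
21 May – 31 December 2024: 225 days at 2.7% → $5,000 × 2.7% × 225/366 = $82.9918
Total = $134.9795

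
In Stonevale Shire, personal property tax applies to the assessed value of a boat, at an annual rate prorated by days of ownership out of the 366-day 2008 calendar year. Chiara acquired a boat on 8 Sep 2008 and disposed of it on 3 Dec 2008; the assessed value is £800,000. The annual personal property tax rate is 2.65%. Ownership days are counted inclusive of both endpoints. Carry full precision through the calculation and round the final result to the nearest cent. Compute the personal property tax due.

Days held (8 Sep – 3 Dec 2008): 87 out of 366
Tax = £800,000 × 2.65% × 87/366 = £5,039.3443

£5,039.34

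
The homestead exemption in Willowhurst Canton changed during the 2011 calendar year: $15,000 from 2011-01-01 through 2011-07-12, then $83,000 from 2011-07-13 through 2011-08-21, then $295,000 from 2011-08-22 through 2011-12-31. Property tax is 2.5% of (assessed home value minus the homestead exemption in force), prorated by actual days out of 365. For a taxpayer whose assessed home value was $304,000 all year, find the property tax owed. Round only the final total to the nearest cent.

2011-01-01 to 2011-07-12: 193 days, exemption $15,000 → ($304,000 − $15,000) × 2.5% × 193/365 = $3,820.3425
2011-07-13 to 2011-08-21: 40 days, exemption $83,000 → ($304,000 − $83,000) × 2.5% × 40/365 = $605.4795
2011-08-22 to 2011-12-31: 132 days, exemption $295,000 → ($304,000 − $295,000) × 2.5% × 132/365 = $81.3699
Total = $4,507.1918

$4,507.19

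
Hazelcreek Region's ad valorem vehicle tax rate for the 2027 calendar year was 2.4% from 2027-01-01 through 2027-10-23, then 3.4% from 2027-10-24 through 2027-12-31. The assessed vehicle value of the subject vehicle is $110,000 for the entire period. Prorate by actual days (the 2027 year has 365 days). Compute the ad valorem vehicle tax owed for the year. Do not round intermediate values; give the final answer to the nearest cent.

$2,847.95

2027-01-01 to 2027-10-23: 296 days at 2.4% → $110,000 × 2.4% × 296/365 = $2,140.9315
2027-10-24 to 2027-12-31: 69 days at 3.4% → $110,000 × 3.4% × 69/365 = $707.0137
Total = $2,847.9452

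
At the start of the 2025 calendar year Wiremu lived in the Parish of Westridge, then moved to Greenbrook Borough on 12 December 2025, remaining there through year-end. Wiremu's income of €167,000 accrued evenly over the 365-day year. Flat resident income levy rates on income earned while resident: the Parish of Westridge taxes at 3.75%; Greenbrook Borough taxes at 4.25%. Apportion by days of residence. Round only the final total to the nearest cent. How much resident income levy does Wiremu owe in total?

The Parish of Westridge, 1 January – 11 December 2025: 345 days → €167,000 × 3.75% × 345/365 = €5,919.3493
Greenbrook Borough, 12 December – 31 December 2025: 20 days → €167,000 × 4.25% × 20/365 = €388.9041
Total = €6,308.2534

€6,308.25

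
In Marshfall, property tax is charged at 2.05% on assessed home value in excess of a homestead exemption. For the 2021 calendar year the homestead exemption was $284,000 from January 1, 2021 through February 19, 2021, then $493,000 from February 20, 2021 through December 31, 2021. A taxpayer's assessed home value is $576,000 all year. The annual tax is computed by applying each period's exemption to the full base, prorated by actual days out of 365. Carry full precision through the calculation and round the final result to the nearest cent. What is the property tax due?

January 1 – February 19, 2021: 50 days, exemption $284,000 → ($576,000 − $284,000) × 2.05% × 50/365 = $820.0000
February 20 – December 31, 2021: 315 days, exemption $493,000 → ($576,000 − $493,000) × 2.05% × 315/365 = $1,468.4178
Total = $2,288.4178

$2,288.42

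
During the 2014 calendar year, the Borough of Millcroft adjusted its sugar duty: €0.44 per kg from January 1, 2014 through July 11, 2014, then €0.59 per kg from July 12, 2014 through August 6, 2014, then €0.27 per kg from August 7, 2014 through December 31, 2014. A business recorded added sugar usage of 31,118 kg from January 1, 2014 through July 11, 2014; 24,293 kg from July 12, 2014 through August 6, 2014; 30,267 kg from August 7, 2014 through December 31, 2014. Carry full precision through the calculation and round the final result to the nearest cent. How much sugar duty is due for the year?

€36196.88

January 1 – July 11, 2014: 31,118 kg at €0.44/kg → €13691.92
July 12 – August 6, 2014: 24,293 kg at €0.59/kg → €14332.87
August 7 – December 31, 2014: 30,267 kg at €0.27/kg → €8172.09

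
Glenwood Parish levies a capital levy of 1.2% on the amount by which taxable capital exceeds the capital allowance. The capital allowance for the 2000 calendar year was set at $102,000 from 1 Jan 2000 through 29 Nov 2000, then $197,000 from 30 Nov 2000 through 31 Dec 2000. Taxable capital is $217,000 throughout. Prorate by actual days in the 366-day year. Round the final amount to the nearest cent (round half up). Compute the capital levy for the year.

$1,280.33

1 Jan – 29 Nov 2000: 334 days, exemption $102,000 → ($217,000 − $102,000) × 1.2% × 334/366 = $1,259.3443
30 Nov – 31 Dec 2000: 32 days, exemption $197,000 → ($217,000 − $197,000) × 1.2% × 32/366 = $20.9836
Total = $1,280.3279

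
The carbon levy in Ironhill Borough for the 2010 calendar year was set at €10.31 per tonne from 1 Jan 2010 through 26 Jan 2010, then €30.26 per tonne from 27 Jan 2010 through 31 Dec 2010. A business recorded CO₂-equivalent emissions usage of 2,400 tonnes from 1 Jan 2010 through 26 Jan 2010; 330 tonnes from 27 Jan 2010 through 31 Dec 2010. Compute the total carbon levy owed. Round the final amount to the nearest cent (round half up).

1 Jan – 26 Jan 2010: 2,400 tonnes at €10.31/tonne → €24,744.00
27 Jan – 31 Dec 2010: 330 tonnes at €30.26/tonne → €9,985.80

€34,729.80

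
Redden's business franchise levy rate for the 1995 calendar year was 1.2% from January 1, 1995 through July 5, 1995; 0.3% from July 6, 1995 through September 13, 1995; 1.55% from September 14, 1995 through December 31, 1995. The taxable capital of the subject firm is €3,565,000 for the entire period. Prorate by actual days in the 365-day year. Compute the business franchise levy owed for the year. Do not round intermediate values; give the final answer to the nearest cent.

January 1 – July 5, 1995: 186 days at 1.2% → €3,565,000 × 1.2% × 186/365 = €21,800.2192
July 6 – September 13, 1995: 70 days at 0.3% → €3,565,000 × 0.3% × 70/365 = €2,051.0959
September 14 – December 31, 1995: 109 days at 1.55% → €3,565,000 × 1.55% × 109/365 = €16,501.5548
Total = €40,352.8699

€40,352.87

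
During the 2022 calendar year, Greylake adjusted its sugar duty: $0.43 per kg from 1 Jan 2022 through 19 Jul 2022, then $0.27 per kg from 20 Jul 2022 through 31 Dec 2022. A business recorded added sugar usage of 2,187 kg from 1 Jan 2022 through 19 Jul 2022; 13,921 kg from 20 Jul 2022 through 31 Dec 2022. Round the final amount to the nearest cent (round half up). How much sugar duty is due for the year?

1 Jan – 19 Jul 2022: 2,187 kg at $0.43/kg → $940.41
20 Jul – 31 Dec 2022: 13,921 kg at $0.27/kg → $3,758.67

$4,699.08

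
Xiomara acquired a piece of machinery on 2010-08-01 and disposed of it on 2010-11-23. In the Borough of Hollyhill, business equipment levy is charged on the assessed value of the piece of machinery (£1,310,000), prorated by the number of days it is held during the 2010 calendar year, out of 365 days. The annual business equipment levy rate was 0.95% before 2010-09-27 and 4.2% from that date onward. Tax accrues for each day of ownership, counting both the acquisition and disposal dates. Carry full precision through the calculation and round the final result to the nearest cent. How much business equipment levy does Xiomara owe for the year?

2010-08-01 to 2010-09-26: 57 days at 0.95% → £1,310,000 × 0.95% × 57/365 = £1,943.4658
2010-09-27 to 2010-11-23: 58 days at 4.2% → £1,310,000 × 4.2% × 58/365 = £8,742.9041
Total = £10,686.3699

£10,686.37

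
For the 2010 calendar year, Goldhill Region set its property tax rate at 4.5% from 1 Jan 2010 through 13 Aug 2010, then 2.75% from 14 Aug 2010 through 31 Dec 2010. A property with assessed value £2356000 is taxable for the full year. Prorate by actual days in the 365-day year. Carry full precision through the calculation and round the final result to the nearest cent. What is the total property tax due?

1 Jan – 13 Aug 2010: 225 days at 4.5% → £2356000 × 4.5% × 225/365 = £65354.7945
14 Aug – 31 Dec 2010: 140 days at 2.75% → £2356000 × 2.75% × 140/365 = £24850.9589
Total = £90205.7534

£90205.75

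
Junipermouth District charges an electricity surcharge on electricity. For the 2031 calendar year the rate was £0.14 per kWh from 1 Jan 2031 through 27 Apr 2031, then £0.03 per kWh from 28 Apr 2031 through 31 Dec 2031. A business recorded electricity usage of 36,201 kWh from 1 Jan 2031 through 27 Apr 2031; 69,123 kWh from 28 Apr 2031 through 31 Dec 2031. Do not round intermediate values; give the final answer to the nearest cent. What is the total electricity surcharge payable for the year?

1 Jan – 27 Apr 2031: 36,201 kWh at £0.14/kWh → £5,068.14
28 Apr – 31 Dec 2031: 69,123 kWh at £0.03/kWh → £2,073.69

£7,141.83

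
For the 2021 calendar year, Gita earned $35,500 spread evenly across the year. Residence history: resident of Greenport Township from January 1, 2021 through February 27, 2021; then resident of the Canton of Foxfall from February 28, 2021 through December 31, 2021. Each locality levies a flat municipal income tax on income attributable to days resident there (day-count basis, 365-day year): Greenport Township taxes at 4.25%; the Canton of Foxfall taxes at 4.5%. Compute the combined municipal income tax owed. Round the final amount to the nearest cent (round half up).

Greenport Township, January 1 – February 27, 2021: 58 days → $35,500 × 4.25% × 58/365 = $239.7466
The Canton of Foxfall, February 28 – December 31, 2021: 307 days → $35,500 × 4.5% × 307/365 = $1,343.6507
Total = $1,583.3973

$1,583.40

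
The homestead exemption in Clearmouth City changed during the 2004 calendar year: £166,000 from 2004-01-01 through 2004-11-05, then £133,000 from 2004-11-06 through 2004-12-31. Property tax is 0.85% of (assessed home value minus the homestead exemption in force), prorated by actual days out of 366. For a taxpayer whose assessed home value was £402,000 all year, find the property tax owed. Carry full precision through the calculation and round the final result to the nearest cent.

2004-01-01 to 2004-11-05: 310 days, exemption £166,000 → (£402,000 − £166,000) × 0.85% × 310/366 = £1,699.0710
2004-11-06 to 2004-12-31: 56 days, exemption £133,000 → (£402,000 − £133,000) × 0.85% × 56/366 = £349.8470
Total = £2,048.9180

£2,048.92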